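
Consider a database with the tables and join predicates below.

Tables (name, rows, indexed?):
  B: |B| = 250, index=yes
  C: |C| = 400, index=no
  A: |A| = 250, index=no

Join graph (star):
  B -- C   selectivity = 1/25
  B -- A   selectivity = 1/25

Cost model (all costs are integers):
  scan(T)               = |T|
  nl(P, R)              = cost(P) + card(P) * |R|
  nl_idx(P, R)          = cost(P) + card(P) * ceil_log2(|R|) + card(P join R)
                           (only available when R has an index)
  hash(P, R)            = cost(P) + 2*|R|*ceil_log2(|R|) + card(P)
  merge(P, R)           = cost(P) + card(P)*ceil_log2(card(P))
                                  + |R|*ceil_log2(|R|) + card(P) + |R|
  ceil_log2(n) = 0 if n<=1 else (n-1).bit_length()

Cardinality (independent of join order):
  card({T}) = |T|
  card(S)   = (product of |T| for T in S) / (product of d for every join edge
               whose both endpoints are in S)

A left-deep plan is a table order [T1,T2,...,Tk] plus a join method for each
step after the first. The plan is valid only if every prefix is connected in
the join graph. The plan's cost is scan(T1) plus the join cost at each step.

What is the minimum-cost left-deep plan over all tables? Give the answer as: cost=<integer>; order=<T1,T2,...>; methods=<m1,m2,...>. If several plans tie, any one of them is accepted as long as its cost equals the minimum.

Selinger DP (subsets sized 1..n):
  {B}: scan cost=250, card=250
  {C}: scan cost=400, card=400
  {A}: scan cost=250, card=250
  {BC}: card=4000; try (B,hash)→4800, (C,merge)→6500, (B,merge)→6650, (B,nl_idx)→7600, (C,hash)→7700, (C,nl)→100250 …(+1); best=4800 via (B,hash)
  {AB}: card=2500; try (B,hash)→4500, (A,hash)→4500, (B,merge)→4750, (B,nl_idx)→4750, (A,merge)→4750, (B,nl)→62750 …(+1); best=4500 via (B,hash)
  {ABC}: card=40000; try (A,hash)→12800, (C,hash)→14200, (C,merge)→41000, (A,merge)→59050, (C,nl)→1004500, (A,nl)→1004800; best=12800 via (A,hash)

cost=12800; order=C,B,A; methods=hash,hash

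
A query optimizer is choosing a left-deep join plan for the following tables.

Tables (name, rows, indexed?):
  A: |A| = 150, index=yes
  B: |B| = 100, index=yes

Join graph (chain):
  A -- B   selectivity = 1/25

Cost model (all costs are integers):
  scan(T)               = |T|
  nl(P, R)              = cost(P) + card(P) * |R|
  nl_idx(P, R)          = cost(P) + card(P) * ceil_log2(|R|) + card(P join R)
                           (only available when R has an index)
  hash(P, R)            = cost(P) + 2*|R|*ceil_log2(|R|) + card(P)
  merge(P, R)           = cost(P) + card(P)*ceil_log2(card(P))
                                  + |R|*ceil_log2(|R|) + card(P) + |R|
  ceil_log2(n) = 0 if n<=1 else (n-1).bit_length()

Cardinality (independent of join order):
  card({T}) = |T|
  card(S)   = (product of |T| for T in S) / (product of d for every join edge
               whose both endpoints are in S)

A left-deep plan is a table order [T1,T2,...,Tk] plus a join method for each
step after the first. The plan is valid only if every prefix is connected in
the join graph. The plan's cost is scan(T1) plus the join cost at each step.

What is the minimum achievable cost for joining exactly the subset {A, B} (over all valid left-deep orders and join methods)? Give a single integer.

Selinger DP over subsets of {A,B}:
  {A}: scan cost=150, card=150
  {B}: scan cost=100, card=100
  {AB}: card=600; try (A,nl_idx)→1500, (B,hash)→1700, (B,nl_idx)→1800, (A,merge)→2250, (B,merge)→2300, (A,hash)→2600 …(+2); best=1500 via (A,nl_idx)

1500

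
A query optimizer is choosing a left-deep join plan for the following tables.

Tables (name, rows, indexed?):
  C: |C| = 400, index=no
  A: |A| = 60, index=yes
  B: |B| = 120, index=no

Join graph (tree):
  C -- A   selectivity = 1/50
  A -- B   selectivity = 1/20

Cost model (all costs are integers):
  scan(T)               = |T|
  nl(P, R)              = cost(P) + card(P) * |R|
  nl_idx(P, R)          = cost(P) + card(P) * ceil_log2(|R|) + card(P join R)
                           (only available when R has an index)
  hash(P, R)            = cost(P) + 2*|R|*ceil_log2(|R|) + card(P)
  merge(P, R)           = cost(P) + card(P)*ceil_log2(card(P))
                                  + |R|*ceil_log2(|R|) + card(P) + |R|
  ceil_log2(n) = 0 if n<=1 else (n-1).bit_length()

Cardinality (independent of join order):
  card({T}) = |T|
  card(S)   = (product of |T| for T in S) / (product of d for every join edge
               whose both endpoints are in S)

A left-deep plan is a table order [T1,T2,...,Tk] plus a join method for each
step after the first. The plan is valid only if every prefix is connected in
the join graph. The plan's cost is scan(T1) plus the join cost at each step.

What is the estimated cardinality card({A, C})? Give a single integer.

Tables in S: A(60), C(400)
Edges inside S: C-A(d=50)
numerator = 60 * 400 = 24000
denominator = 50 = 50
card(S) = 24000 / 50 = 480

480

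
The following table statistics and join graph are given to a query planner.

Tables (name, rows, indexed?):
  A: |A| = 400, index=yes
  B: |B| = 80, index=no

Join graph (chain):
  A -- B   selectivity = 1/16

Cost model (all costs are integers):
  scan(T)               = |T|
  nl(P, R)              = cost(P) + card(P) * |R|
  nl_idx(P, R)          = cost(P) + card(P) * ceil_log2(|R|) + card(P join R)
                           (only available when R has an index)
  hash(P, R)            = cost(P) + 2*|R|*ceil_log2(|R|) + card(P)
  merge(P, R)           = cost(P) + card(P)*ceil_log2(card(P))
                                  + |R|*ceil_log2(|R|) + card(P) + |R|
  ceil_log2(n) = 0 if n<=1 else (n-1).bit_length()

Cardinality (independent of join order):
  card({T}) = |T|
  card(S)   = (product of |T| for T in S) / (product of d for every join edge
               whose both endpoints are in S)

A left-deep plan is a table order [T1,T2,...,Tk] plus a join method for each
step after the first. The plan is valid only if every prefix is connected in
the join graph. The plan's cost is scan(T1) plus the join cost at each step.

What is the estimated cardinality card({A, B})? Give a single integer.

2000

Tables in S: A(400), B(80)
Edges inside S: A-B(d=16)
numerator = 400 * 80 = 32000
denominator = 16 = 16
card(S) = 32000 / 16 = 2000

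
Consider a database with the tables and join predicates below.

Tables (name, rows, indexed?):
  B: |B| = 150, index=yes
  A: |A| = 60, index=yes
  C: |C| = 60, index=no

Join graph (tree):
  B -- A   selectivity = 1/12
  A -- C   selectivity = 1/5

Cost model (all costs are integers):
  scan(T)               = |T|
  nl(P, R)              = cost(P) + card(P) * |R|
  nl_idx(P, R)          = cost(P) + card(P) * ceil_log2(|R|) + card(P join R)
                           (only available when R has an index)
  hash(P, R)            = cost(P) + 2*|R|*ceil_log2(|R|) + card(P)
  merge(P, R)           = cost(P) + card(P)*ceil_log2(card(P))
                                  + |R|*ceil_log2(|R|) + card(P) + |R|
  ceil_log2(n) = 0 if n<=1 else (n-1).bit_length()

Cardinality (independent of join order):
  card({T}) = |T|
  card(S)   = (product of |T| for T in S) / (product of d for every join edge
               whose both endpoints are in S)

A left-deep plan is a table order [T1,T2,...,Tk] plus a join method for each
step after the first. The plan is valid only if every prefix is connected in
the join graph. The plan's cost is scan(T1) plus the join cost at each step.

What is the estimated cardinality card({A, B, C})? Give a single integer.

9000

Tables in S: A(60), B(150), C(60)
Edges inside S: B-A(d=12), A-C(d=5)
numerator = 60 * 150 * 60 = 540000
denominator = 12 * 5 = 60
card(S) = 540000 / 60 = 9000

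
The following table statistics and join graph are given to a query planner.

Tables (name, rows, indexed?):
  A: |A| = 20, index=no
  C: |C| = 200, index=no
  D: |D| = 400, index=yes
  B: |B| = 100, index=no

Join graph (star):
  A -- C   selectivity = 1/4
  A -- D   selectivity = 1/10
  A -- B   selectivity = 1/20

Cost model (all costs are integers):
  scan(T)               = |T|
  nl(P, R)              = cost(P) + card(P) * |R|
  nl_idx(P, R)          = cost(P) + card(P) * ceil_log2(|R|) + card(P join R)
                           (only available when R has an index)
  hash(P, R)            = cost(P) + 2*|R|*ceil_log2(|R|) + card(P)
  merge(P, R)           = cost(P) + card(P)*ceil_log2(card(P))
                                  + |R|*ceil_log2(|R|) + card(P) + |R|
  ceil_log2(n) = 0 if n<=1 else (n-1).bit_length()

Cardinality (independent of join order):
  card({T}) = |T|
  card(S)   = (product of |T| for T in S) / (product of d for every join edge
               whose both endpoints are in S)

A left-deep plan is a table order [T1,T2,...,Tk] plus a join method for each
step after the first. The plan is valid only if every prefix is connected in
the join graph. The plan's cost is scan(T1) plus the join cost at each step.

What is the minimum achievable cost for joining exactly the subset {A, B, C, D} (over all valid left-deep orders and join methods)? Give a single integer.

Selinger DP over subsets of {A,B,C,D}:
  {A}: scan cost=20, card=20
  {C}: scan cost=200, card=200
  {D}: scan cost=400, card=400
  {B}: scan cost=100, card=100
  {AC}: card=1000; try (A,hash)→600, (C,merge)→1940, (A,merge)→2120, (C,hash)→3240, (C,nl)→4020, (A,nl)→4200; best=600 via (A,hash)
  {AD}: card=800; try (D,nl_idx)→1000, (A,hash)→1000, (D,merge)→4140, (A,merge)→4520, (D,hash)→7240, (D,nl)→8020 …(+1); best=1000 via (D,nl_idx)
  {AB}: card=100; try (A,hash)→400, (B,merge)→940, (A,merge)→1020, (B,hash)→1440, (B,nl)→2020, (A,nl)→2100; best=400 via (A,hash)
  {ACD}: card=40000; try (C,hash)→5000, (D,hash)→8800, (C,merge)→11600, (D,merge)→15600, (D,nl_idx)→49600, (C,nl)→161000 …(+1); best=5000 via (C,hash)
  {ABC}: card=5000; try (C,merge)→3000, (B,hash)→3000, (C,hash)→3700, (B,merge)→12400, (C,nl)→20400, (B,nl)→100600; best=3000 via (C,merge)
  {ABD}: card=4000; try (B,hash)→3200, (D,merge)→5200, (D,nl_idx)→5300, (D,hash)→7700, (B,merge)→10600, (D,nl)→40400 …(+1); best=3200 via (B,hash)
  {ABCD}: card=200000; try (C,hash)→10400, (D,hash)→15200, (B,hash)→46400, (C,merge)→57000, (D,merge)→77000, (D,nl_idx)→248000 …(+4); best=10400 via (C,hash)

10400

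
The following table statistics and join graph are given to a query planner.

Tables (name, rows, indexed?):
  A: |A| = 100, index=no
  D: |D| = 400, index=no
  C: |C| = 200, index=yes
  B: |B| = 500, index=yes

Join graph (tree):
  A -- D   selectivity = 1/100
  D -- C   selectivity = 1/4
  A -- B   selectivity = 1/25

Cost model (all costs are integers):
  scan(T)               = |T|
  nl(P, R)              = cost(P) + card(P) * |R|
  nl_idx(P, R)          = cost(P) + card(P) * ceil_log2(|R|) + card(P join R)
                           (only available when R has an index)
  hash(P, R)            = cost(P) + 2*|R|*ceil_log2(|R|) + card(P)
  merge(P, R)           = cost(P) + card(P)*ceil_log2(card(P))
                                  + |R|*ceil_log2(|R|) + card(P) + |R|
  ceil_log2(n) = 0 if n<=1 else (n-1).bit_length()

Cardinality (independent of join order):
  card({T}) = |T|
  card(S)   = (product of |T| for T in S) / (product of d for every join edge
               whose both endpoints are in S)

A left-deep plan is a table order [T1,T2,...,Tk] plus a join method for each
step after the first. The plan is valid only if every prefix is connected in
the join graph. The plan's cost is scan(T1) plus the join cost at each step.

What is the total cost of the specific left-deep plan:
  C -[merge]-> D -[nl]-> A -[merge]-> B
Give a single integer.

step 1: scan C: cost=200, card=200
step 2: join D via merge
    card(P join D) = 200*400/(4) = 20000
    cost = 200 + 200*8 + 400*9 + 200 + 400 = 6000
step 3: join A via nl
    card(P join A) = 20000*100/(100) = 20000
    cost = 6000 + 20000*100 = 2006000
step 4: join B via merge
    card(P join B) = 20000*500/(25) = 400000
    cost = 2006000 + 20000*15 + 500*9 + 20000 + 500 = 2331000

2331000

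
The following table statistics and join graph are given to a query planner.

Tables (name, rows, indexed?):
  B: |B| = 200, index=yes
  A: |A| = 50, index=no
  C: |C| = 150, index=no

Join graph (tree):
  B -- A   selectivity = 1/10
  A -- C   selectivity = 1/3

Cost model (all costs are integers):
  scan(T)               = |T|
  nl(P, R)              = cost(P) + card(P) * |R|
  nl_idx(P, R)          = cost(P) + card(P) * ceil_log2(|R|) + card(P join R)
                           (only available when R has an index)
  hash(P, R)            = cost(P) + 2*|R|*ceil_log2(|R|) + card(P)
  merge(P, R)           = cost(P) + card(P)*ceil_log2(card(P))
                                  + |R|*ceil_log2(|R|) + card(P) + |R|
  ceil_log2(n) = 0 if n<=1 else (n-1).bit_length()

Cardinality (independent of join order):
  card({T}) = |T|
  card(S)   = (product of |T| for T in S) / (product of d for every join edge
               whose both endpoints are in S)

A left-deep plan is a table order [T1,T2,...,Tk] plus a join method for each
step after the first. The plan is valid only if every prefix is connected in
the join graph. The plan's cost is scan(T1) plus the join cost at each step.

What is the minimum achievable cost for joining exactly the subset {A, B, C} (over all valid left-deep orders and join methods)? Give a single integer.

Selinger DP over subsets of {A,B,C}:
  {B}: scan cost=200, card=200
  {A}: scan cost=50, card=50
  {C}: scan cost=150, card=150
  {AB}: card=1000; try (A,hash)→1000, (B,nl_idx)→1450, (B,merge)→2200, (A,merge)→2350, (B,hash)→3300, (B,nl)→10050 …(+1); best=1000 via (A,hash)
  {AC}: card=2500; try (A,hash)→900, (C,merge)→1750, (A,merge)→1850, (C,hash)→2500, (C,nl)→7550, (A,nl)→7650; best=900 via (A,hash)
  {ABC}: card=50000; try (C,hash)→4400, (B,hash)→6600, (C,merge)→13350, (B,merge)→35200, (B,nl_idx)→70900, (C,nl)→151000 …(+1); best=4400 via (C,hash)

4400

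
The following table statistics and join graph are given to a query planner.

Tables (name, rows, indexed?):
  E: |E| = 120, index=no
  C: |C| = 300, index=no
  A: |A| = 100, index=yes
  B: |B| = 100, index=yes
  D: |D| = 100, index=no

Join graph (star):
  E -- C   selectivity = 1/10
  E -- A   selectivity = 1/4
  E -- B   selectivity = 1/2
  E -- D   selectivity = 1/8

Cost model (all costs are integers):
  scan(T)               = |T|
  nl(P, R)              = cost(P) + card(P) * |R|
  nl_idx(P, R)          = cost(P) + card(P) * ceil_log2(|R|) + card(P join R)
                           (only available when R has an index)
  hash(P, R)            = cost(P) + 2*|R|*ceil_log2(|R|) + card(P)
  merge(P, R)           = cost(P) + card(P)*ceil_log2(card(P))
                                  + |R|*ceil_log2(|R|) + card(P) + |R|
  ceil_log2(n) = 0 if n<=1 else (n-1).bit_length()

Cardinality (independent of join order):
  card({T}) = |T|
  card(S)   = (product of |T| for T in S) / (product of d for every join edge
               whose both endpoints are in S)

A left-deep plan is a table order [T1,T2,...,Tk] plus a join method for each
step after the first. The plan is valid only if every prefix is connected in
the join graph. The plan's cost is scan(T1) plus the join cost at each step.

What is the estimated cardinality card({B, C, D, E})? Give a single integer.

2250000

Tables in S: B(100), C(300), D(100), E(120)
Edges inside S: E-C(d=10), E-B(d=2), E-D(d=8)
numerator = 100 * 300 * 100 * 120 = 360000000
denominator = 10 * 2 * 8 = 160
card(S) = 360000000 / 160 = 2250000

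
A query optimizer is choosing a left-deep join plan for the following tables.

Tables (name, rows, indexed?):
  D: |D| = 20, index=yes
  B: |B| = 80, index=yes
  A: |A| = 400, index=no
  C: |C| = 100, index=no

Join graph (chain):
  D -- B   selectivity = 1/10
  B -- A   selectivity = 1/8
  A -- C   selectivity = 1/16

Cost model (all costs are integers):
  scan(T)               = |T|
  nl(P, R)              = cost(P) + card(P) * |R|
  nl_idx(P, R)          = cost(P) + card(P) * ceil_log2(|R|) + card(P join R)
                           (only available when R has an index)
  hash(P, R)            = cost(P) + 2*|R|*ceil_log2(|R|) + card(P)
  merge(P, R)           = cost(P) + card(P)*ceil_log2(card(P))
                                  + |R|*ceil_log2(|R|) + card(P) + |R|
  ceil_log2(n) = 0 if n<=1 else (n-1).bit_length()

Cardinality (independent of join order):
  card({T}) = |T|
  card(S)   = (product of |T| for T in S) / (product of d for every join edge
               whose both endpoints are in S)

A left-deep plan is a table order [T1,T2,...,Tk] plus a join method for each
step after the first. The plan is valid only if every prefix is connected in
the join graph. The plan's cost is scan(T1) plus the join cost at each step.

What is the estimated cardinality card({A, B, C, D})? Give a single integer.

Tables in S: A(400), B(80), C(100), D(20)
Edges inside S: D-B(d=10), B-A(d=8), A-C(d=16)
numerator = 400 * 80 * 100 * 20 = 64000000
denominator = 10 * 8 * 16 = 1280
card(S) = 64000000 / 1280 = 50000

50000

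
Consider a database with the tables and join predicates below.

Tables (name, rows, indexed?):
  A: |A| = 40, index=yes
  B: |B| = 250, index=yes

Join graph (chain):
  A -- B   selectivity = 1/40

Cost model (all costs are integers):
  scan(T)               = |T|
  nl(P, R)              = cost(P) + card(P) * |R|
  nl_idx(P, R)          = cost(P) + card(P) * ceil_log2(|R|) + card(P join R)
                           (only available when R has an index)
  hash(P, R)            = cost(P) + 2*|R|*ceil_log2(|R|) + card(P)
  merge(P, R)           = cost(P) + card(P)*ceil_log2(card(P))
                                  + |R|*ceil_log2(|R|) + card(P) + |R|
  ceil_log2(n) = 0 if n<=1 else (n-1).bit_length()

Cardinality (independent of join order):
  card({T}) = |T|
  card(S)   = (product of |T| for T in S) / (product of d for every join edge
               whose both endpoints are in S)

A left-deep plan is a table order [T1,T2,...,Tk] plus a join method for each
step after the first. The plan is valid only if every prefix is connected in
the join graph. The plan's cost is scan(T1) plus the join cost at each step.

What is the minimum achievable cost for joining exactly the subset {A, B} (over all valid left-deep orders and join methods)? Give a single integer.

Selinger DP over subsets of {A,B}:
  {A}: scan cost=40, card=40
  {B}: scan cost=250, card=250
  {AB}: card=250; try (B,nl_idx)→610, (A,hash)→980, (A,nl_idx)→2000, (B,merge)→2570, (A,merge)→2780, (B,hash)→4080 …(+2); best=610 via (B,nl_idx)

610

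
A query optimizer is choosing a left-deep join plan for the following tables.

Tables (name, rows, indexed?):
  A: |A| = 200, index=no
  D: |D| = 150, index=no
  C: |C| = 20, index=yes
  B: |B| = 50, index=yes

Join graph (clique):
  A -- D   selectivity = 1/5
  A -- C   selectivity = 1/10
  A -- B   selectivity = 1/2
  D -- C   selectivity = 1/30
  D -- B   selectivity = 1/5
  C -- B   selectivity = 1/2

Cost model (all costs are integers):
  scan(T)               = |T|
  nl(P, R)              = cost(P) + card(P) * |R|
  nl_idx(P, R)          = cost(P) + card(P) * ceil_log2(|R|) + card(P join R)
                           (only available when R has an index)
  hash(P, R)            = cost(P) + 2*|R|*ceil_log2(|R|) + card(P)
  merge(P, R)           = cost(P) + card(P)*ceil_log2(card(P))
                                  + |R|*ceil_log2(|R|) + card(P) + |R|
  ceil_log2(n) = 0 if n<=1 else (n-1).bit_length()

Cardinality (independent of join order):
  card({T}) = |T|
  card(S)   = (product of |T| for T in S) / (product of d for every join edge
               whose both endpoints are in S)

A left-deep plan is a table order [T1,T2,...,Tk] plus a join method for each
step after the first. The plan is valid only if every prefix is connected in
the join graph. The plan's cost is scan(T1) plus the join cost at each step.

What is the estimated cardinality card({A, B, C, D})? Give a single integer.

Tables in S: A(200), B(50), C(20), D(150)
Edges inside S: A-D(d=5), A-C(d=10), A-B(d=2), D-C(d=30), D-B(d=5), C-B(d=2)
numerator = 200 * 50 * 20 * 150 = 30000000
denominator = 5 * 10 * 2 * 30 * 5 * 2 = 30000
card(S) = 30000000 / 30000 = 1000

1000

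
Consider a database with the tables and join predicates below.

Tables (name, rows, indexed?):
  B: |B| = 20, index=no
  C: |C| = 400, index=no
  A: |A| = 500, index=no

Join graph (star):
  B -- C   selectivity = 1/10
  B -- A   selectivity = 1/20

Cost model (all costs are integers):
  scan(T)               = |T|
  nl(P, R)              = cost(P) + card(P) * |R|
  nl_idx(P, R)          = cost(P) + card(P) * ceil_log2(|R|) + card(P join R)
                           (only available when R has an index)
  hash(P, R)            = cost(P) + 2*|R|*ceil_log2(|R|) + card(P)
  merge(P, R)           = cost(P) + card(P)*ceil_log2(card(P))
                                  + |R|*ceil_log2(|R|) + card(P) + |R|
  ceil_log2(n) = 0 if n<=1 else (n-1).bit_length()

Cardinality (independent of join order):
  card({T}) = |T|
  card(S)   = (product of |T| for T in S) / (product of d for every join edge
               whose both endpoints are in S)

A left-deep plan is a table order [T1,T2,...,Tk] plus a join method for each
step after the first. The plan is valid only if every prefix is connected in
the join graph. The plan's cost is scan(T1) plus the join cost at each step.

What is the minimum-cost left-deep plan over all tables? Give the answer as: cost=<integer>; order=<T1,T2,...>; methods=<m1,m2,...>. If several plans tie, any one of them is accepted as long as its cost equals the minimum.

Selinger DP (subsets sized 1..n):
  {B}: scan cost=20, card=20
  {C}: scan cost=400, card=400
  {A}: scan cost=500, card=500
  {BC}: card=800; try (B,hash)→1000, (C,merge)→4140, (B,merge)→4520, (C,hash)→7240, (C,nl)→8020, (B,nl)→8400; best=1000 via (B,hash)
  {AB}: card=500; try (B,hash)→1200, (A,merge)→5140, (B,merge)→5620, (A,hash)→9040, (A,nl)→10020, (B,nl)→10500; best=1200 via (B,hash)
  {ABC}: card=20000; try (C,hash)→8900, (C,merge)→10200, (A,hash)→10800, (A,merge)→14800, (C,nl)→201200, (A,nl)→401000; best=8900 via (C,hash)

cost=8900; order=A,B,C; methods=hash,hash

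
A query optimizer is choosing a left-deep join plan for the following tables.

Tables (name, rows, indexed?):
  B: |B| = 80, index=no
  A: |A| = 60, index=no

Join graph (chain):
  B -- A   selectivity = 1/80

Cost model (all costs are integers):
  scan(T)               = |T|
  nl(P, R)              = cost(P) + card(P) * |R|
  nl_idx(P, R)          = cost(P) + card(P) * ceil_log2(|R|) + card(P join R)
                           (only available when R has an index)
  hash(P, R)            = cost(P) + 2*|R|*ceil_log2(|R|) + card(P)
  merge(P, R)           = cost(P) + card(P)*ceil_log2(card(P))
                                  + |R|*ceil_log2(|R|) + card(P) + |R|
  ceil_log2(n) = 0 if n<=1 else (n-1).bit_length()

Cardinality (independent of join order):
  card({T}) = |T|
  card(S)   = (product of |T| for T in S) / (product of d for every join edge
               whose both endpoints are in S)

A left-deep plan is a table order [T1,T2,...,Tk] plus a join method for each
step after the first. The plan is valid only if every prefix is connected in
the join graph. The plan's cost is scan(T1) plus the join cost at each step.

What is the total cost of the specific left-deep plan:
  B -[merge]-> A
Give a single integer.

1140

step 1: scan B: cost=80, card=80
step 2: join A via merge
    card(P join A) = 80*60/(80) = 60
    cost = 80 + 80*7 + 60*6 + 80 + 60 = 1140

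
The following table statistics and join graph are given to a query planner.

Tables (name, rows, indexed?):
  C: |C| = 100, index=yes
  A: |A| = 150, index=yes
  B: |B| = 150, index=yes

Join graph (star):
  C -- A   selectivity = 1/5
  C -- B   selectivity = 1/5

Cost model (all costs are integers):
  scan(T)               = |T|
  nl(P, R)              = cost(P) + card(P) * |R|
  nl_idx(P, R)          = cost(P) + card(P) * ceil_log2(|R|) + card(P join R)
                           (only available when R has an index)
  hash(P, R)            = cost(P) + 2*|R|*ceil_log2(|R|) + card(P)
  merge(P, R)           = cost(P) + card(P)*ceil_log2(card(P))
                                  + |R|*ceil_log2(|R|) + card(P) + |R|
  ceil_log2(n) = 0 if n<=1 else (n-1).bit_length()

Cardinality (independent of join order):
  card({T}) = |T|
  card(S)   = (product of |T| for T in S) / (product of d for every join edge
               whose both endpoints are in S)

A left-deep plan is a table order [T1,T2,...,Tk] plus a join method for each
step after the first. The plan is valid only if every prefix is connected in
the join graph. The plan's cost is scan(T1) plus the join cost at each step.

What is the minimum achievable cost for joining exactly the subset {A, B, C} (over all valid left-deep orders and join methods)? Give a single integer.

7100

Selinger DP over subsets of {A,B,C}:
  {C}: scan cost=100, card=100
  {A}: scan cost=150, card=150
  {B}: scan cost=150, card=150
  {AC}: card=3000; try (C,hash)→1700, (A,merge)→2250, (C,merge)→2300, (A,hash)→2600, (A,nl_idx)→3900, (C,nl_idx)→4200 …(+2); best=1700 via (C,hash)
  {BC}: card=3000; try (C,hash)→1700, (B,merge)→2250, (C,merge)→2300, (B,hash)→2600, (B,nl_idx)→3900, (C,nl_idx)→4200 …(+2); best=1700 via (C,hash)
  {ABC}: card=90000; try (B,hash)→7100, (A,hash)→7100, (B,merge)→42050, (A,merge)→42050, (B,nl_idx)→115700, (A,nl_idx)→115700 …(+2); best=7100 via (B,hash)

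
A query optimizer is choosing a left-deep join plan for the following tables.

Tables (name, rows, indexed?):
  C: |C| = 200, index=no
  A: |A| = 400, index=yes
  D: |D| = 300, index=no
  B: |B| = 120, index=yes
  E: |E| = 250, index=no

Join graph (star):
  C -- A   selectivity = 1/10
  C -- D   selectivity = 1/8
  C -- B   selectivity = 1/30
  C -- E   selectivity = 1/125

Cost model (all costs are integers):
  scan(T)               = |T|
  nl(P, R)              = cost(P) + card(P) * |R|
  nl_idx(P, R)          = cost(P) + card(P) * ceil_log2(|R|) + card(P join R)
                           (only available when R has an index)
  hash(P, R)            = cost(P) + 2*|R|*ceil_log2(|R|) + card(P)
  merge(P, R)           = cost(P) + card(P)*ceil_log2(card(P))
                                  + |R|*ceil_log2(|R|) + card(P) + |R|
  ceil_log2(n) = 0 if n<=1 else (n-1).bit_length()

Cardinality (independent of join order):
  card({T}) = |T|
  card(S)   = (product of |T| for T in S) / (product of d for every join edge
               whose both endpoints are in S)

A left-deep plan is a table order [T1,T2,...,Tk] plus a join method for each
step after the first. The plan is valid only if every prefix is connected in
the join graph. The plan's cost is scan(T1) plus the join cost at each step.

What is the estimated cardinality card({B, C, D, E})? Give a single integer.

60000

Tables in S: B(120), C(200), D(300), E(250)
Edges inside S: C-D(d=8), C-B(d=30), C-E(d=125)
numerator = 120 * 200 * 300 * 250 = 1800000000
denominator = 8 * 30 * 125 = 30000
card(S) = 1800000000 / 30000 = 60000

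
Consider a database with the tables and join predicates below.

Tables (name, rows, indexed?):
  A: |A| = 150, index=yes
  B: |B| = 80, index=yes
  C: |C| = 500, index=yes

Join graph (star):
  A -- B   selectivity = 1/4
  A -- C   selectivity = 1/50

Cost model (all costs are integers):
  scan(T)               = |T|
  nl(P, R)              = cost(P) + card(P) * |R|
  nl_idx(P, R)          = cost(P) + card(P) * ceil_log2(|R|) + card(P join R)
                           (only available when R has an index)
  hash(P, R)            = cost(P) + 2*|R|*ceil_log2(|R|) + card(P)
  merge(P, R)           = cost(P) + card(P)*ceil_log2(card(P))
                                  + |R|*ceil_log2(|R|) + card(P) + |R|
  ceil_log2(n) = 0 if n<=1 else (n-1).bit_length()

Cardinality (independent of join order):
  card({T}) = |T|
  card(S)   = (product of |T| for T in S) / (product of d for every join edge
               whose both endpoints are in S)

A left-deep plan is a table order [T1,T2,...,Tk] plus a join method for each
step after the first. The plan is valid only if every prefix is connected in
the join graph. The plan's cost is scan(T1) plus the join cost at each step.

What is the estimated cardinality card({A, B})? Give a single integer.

Tables in S: A(150), B(80)
Edges inside S: A-B(d=4)
numerator = 150 * 80 = 12000
denominator = 4 = 4
card(S) = 12000 / 4 = 3000

3000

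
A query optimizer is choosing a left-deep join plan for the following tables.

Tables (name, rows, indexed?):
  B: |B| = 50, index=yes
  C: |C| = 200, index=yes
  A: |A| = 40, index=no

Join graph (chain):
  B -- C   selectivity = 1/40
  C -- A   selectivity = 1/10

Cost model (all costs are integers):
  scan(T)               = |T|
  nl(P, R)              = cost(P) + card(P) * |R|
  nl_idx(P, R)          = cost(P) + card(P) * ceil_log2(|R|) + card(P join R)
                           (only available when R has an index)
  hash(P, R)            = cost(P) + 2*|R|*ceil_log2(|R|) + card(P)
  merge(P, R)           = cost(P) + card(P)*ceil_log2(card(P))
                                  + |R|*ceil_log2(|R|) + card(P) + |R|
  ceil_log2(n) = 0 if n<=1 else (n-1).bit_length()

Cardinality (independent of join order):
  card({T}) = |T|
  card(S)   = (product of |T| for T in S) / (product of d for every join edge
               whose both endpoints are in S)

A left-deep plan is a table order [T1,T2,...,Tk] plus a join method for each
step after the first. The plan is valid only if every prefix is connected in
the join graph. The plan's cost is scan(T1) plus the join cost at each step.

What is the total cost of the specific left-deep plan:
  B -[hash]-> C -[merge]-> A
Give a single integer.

step 1: scan B: cost=50, card=50
step 2: join C via hash
    card(P join C) = 50*200/(40) = 250
    cost = 50 + 2*200*8 + 50 = 3300
step 3: join A via merge
    card(P join A) = 250*40/(10) = 1000
    cost = 3300 + 250*8 + 40*6 + 250 + 40 = 5830

5830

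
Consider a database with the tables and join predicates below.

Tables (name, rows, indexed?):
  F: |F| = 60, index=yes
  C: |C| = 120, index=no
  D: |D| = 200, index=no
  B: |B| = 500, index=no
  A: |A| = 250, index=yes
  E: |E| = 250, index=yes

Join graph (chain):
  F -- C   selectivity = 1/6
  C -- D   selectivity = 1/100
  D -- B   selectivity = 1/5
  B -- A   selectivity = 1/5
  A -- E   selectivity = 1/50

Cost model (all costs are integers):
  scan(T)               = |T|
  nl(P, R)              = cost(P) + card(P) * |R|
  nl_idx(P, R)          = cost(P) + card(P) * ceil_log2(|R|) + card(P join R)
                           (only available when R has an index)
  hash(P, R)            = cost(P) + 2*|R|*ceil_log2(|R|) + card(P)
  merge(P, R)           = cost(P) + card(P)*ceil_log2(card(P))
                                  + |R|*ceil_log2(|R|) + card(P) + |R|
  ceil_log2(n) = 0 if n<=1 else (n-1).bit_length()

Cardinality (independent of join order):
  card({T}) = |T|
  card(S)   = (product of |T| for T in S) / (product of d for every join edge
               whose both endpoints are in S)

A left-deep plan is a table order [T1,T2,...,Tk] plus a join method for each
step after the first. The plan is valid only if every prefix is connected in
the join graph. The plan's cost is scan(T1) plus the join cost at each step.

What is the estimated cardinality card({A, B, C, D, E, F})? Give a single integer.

Tables in S: A(250), B(500), C(120), D(200), E(250), F(60)
Edges inside S: F-C(d=6), C-D(d=100), D-B(d=5), B-A(d=5), A-E(d=50)
numerator = 250 * 500 * 120 * 200 * 250 * 60 = 45000000000000
denominator = 6 * 100 * 5 * 5 * 50 = 750000
card(S) = 45000000000000 / 750000 = 60000000

60000000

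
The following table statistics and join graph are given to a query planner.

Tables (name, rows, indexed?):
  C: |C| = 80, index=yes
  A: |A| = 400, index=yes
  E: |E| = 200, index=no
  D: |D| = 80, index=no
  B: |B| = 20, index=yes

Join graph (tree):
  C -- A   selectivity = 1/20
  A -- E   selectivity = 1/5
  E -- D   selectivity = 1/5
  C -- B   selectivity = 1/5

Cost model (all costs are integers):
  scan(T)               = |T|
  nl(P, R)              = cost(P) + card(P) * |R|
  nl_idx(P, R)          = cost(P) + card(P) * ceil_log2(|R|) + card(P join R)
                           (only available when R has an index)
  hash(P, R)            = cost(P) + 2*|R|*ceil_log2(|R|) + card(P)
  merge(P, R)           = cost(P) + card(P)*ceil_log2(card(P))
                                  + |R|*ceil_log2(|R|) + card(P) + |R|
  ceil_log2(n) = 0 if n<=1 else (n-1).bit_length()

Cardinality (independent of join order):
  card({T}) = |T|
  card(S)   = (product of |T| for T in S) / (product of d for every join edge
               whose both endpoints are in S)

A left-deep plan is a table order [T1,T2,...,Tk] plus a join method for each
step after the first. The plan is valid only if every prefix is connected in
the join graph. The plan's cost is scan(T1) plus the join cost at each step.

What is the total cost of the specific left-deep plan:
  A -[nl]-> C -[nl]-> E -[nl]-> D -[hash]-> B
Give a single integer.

6496600

step 1: scan A: cost=400, card=400
step 2: join C via nl
    card(P join C) = 400*80/(20) = 1600
    cost = 400 + 400*80 = 32400
step 3: join E via nl
    card(P join E) = 1600*200/(5) = 64000
    cost = 32400 + 1600*200 = 352400
step 4: join D via nl
    card(P join D) = 64000*80/(5) = 1024000
    cost = 352400 + 64000*80 = 5472400
step 5: join B via hash
    card(P join B) = 1024000*20/(5) = 4096000
    cost = 5472400 + 2*20*5 + 1024000 = 6496600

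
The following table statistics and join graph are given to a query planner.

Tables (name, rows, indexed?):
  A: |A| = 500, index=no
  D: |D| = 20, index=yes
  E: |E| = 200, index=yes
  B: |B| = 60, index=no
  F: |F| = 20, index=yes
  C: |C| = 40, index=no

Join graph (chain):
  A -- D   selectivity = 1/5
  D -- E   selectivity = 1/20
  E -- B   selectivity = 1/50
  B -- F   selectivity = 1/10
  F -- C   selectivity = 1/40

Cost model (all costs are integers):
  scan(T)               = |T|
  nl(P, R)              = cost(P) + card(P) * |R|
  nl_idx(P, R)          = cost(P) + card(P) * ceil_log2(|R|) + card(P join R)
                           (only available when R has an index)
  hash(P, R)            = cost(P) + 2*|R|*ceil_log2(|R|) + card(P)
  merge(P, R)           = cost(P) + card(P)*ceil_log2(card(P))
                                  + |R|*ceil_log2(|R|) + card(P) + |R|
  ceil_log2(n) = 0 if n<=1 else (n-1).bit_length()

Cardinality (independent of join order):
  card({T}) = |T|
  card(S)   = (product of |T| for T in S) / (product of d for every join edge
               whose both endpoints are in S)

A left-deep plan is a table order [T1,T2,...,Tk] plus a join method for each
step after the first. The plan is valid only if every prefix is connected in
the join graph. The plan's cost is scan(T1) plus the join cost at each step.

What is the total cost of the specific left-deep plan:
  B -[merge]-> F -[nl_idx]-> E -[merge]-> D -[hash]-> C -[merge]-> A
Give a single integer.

step 1: scan B: cost=60, card=60
step 2: join F via merge
    card(P join F) = 60*20/(10) = 120
    cost = 60 + 60*6 + 20*5 + 60 + 20 = 600
step 3: join E via nl_idx
    card(P join E) = 120*200/(50) = 480
    cost = 600 + 120*8 + 480 = 2040
step 4: join D via merge
    card(P join D) = 480*20/(20) = 480
    cost = 2040 + 480*9 + 20*5 + 480 + 20 = 6960
step 5: join C via hash
    card(P join C) = 480*40/(40) = 480
    cost = 6960 + 2*40*6 + 480 = 7920
step 6: join A via merge
    card(P join A) = 480*500/(5) = 48000
    cost = 7920 + 480*9 + 500*9 + 480 + 500 = 17720

17720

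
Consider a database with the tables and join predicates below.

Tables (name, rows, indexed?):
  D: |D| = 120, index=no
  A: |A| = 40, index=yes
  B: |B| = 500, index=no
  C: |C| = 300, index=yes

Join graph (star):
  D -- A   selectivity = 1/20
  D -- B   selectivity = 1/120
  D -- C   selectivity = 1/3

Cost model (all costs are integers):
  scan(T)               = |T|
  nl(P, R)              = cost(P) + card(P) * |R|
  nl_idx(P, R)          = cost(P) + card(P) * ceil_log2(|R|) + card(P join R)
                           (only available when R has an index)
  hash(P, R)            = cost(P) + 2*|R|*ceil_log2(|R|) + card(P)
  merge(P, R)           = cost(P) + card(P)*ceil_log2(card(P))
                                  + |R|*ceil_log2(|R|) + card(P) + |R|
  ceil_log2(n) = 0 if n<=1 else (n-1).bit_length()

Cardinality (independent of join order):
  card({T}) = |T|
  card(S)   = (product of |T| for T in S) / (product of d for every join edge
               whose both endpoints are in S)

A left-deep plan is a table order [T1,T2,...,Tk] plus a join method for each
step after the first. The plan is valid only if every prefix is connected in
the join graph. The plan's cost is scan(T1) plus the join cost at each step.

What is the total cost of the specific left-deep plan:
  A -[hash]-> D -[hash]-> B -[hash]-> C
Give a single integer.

step 1: scan A: cost=40, card=40
step 2: join D via hash
    card(P join D) = 40*120/(20) = 240
    cost = 40 + 2*120*7 + 40 = 1760
step 3: join B via hash
    card(P join B) = 240*500/(120) = 1000
    cost = 1760 + 2*500*9 + 240 = 11000
step 4: join C via hash
    card(P join C) = 1000*300/(3) = 100000
    cost = 11000 + 2*300*9 + 1000 = 17400

17400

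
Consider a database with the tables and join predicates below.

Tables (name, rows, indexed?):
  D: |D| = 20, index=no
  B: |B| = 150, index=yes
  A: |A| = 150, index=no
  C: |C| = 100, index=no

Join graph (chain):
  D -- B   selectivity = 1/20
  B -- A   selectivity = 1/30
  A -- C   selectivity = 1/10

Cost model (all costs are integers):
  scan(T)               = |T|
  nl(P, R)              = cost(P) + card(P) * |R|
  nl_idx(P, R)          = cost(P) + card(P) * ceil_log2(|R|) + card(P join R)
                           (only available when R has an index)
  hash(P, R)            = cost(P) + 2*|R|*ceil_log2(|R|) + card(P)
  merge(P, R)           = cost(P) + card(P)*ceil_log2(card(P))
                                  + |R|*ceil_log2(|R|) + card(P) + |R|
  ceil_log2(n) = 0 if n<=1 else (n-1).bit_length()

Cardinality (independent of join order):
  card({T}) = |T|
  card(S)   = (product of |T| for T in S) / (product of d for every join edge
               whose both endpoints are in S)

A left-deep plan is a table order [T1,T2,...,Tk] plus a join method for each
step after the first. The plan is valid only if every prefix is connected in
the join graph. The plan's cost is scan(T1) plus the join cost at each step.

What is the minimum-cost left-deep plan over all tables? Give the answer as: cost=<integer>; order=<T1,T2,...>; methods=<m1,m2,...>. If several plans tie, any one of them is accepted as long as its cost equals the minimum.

Selinger DP (subsets sized 1..n):
  {D}: scan cost=20, card=20
  {B}: scan cost=150, card=150
  {A}: scan cost=150, card=150
  {C}: scan cost=100, card=100
  {BD}: card=150; try (B,nl_idx)→330, (D,hash)→500, (B,merge)→1490, (D,merge)→1620, (B,hash)→2440, (B,nl)→3020 …(+1); best=330 via (B,nl_idx)
  {AB}: card=750; try (B,nl_idx)→2100, (B,hash)→2700, (A,hash)→2700, (B,merge)→2850, (A,merge)→2850, (B,nl)→22650 …(+1); best=2100 via (B,nl_idx)
  {AC}: card=1500; try (C,hash)→1700, (A,merge)→2250, (C,merge)→2300, (A,hash)→2600, (A,nl)→15100, (C,nl)→15150; best=1700 via (C,hash)
  {ABD}: card=750; try (A,hash)→2880, (A,merge)→3030, (D,hash)→3050, (D,merge)→10470, (D,nl)→17100, (A,nl)→22830; best=2880 via (A,hash)
  {ABC}: card=7500; try (C,hash)→4250, (B,hash)→5600, (C,merge)→11150, (B,merge)→21050, (B,nl_idx)→21200, (C,nl)→77100 …(+1); best=4250 via (C,hash)
  {ABCD}: card=7500; try (C,hash)→5030, (C,merge)→11930, (D,hash)→11950, (C,nl)→77880, (D,merge)→109370, (D,nl)→154250; best=5030 via (C,hash)

cost=5030; order=D,B,A,C; methods=nl_idx,hash,hash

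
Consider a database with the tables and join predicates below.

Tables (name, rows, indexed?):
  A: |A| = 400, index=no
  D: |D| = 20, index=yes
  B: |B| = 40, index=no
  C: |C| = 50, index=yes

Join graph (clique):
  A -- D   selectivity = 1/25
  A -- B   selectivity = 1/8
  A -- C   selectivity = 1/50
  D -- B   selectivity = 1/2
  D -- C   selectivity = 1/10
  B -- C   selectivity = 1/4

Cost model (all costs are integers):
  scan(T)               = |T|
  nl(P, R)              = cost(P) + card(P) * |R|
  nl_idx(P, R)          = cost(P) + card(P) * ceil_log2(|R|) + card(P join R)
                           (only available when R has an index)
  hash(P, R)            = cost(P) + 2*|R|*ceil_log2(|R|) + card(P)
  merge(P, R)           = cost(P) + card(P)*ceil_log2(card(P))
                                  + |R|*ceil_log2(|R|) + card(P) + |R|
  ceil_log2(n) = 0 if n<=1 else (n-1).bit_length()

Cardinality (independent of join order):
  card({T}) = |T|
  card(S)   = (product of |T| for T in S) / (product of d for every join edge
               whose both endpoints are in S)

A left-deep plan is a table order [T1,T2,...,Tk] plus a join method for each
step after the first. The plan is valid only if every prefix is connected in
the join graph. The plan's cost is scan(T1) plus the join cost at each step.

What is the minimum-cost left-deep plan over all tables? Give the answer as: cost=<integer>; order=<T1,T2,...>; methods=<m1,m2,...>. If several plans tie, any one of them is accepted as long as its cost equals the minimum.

Selinger DP (subsets sized 1..n):
  {A}: scan cost=400, card=400
  {D}: scan cost=20, card=20
  {B}: scan cost=40, card=40
  {C}: scan cost=50, card=50
  {AD}: card=320; try (D,hash)→1000, (D,nl_idx)→2720, (A,merge)→4140, (D,merge)→4520, (A,hash)→7240, (A,nl)→8020 …(+1); best=1000 via (D,hash)
  {AB}: card=2000; try (B,hash)→1280, (A,merge)→4320, (B,merge)→4680, (A,hash)→7280, (A,nl)→16040, (B,nl)→16400; best=1280 via (B,hash)
  {AC}: card=400; try (C,hash)→1400, (C,nl_idx)→3200, (A,merge)→4400, (C,merge)→4750, (A,hash)→7300, (A,nl)→20050 …(+1); best=1400 via (C,hash)
  {BD}: card=400; try (D,hash)→280, (B,merge)→420, (D,merge)→440, (B,hash)→520, (D,nl_idx)→640, (B,nl)→820 …(+1); best=280 via (D,hash)
  {CD}: card=100; try (C,nl_idx)→240, (D,hash)→300, (D,nl_idx)→400, (C,merge)→490, (D,merge)→520, (C,hash)→640 …(+2); best=240 via (C,nl_idx)
  {BC}: card=500; try (B,hash)→580, (C,merge)→670, (C,hash)→680, (B,merge)→680, (C,nl_idx)→780, (C,nl)→2040 …(+1); best=580 via (B,hash)
  {ABD}: card=800; try (B,hash)→1800, (D,hash)→3480, (B,merge)→4480, (A,hash)→7880, (A,merge)→8280, (D,nl_idx)→12080 …(+4); best=1800 via (B,hash)
  {ACD}: card=32; try (C,hash)→1920, (D,hash)→2000, (C,nl_idx)→2952, (D,nl_idx)→3432, (C,merge)→4550, (A,merge)→5040 …(+5); best=1920 via (C,hash)
  {ABC}: card=500; try (B,hash)→2280, (C,hash)→3880, (B,merge)→5680, (A,hash)→8280, (A,merge)→9580, (C,nl_idx)→13780 …(+4); best=2280 via (B,hash)
  {BCD}: card=500; try (B,hash)→820, (D,hash)→1280, (C,hash)→1280, (B,merge)→1320, (C,nl_idx)→3180, (D,nl_idx)→3580 …(+5); best=820 via (B,hash)
  {ABCD}: card=20; try (B,merge)→2392, (B,hash)→2432, (D,hash)→2980, (C,hash)→3200, (B,nl)→3200, (D,nl_idx)→4800 …(+8); best=2392 via (B,merge)

cost=2392; order=A,D,C,B; methods=hash,hash,merge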